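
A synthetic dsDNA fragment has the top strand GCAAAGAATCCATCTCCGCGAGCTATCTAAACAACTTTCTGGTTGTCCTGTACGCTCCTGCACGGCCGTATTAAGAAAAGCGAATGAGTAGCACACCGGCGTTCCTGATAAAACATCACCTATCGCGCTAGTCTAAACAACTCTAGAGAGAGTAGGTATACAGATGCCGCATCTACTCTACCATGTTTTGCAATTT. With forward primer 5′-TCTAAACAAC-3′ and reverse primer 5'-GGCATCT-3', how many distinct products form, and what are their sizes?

The forward primer TCTAAACAAC matches the top strand at positions 26–35, 132–141.
The reverse primer's reverse complement is AGATGCC, matching at positions 162–168.
Each forward site pairs with the reverse site to give a product ending at position 168: sizes 143, 37 bp.

Two products: 143 bp, 37 bp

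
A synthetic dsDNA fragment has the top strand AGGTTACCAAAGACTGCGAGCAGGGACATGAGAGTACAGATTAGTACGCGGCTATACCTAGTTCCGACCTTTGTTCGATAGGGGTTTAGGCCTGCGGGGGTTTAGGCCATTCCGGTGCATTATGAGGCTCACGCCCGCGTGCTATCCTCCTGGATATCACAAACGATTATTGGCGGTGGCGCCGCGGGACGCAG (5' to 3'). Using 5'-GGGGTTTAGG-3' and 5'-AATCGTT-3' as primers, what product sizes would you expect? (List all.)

The forward primer GGGGTTTAGG matches the top strand at positions 81–90, 97–106.
The reverse primer's reverse complement is AACGATT, matching at positions 162–168.
Each forward site pairs with the reverse site to give a product ending at position 168: sizes 88, 72 bp.

88 bp, 72 bp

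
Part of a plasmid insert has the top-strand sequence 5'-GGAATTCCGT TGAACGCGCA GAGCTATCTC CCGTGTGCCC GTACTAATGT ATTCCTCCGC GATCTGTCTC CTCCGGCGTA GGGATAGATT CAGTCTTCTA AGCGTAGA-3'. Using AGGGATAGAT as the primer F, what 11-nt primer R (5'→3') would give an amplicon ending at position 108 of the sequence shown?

5'-TCTACGCTTAG-3'

The forward primer binds at positions 80–89; the product's 3' end on the top strand is position 108.
The reverse primer anneals to the top strand over positions 98–108, i.e. to CTAAGCGTAGA.
Its sequence written 5'→3' is the reverse complement: TCTACGCTTAG.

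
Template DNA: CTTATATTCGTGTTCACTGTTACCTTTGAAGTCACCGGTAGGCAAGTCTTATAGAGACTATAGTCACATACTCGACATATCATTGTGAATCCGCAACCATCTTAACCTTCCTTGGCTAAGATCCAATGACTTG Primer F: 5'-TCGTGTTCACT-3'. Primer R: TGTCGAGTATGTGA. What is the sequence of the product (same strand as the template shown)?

5'-TCGTGTTCACTGTTACCTTTGAAGTCACCGGTAGGCAAGTCTTATAGAGACTATAGTCACATACTCGACA-3'

The forward primer matches the template at positions 8–18.
Reverse complement of the reverse primer: TCACATACTCGACA. This occurs on the top strand at positions 64–77.
The product is the template from position 8 through 77 (70 bp).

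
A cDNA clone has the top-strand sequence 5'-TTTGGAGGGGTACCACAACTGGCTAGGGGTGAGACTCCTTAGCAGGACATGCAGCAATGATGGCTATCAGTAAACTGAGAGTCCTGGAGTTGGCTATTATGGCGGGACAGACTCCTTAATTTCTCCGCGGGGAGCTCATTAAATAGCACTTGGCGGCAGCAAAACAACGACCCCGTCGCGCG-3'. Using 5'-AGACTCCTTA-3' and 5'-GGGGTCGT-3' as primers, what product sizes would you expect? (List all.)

The forward primer AGACTCCTTA matches the top strand at positions 32–41, 109–118.
The reverse primer's reverse complement is ACGACCCC, matching at positions 167–174.
Each forward site pairs with the reverse site to give a product ending at position 174: sizes 143, 66 bp.

143 bp, 66 bp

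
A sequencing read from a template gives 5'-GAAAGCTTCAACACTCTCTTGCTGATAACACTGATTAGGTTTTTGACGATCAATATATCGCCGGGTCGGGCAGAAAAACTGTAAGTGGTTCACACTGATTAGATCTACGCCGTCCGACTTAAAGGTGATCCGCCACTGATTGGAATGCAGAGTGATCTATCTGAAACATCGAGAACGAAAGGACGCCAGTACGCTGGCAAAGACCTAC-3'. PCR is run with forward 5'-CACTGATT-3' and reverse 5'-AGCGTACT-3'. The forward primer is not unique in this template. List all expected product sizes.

167 bp, 103 bp, 62 bp

The forward primer CACTGATT matches the top strand at positions 29–36, 93–100, 134–141.
The reverse primer's reverse complement is AGTACGCT, matching at positions 188–195.
Each forward site pairs with the reverse site to give a product ending at position 195: sizes 167, 103, 62 bp.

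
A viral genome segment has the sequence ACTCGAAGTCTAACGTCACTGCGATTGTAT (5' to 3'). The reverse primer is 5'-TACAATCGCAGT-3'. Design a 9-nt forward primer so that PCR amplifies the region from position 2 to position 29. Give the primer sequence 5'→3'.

5'-CTCGAAGTC-3'

The reverse primer's reverse complement ACTGCGATTGTA matches the template at positions 18–29; the product starts at position 2.
The forward primer is identical to the top strand over positions 2–10: CTCGAAGTC.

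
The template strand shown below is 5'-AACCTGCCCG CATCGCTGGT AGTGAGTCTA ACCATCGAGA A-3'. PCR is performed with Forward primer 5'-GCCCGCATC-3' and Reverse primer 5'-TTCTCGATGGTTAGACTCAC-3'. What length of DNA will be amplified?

The forward primer matches the template at positions 6–14.
The reverse primer's reverse complement is GTGAGTCTAACCATCGAGAA, which matches the template at positions 22–41.
Product length = (reverse-primer end) − (forward-primer start) + 1 = 41 − 6 + 1 = 36 bp.

36 bp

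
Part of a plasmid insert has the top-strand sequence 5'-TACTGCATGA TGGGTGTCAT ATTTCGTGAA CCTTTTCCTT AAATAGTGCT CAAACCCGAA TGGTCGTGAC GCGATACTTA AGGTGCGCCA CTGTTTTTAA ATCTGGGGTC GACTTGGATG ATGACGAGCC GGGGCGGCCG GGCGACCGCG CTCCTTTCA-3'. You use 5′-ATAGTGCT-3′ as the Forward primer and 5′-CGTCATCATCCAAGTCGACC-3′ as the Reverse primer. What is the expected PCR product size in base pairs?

84 bp

The forward primer matches the template at positions 43–50.
Reverse complement of the reverse primer: GGTCGACTTGGATGATGACG. This occurs on the top strand at positions 107–126.
The product runs from position 43 to position 126, so its length is 126 − 43 + 1 = 84 bp.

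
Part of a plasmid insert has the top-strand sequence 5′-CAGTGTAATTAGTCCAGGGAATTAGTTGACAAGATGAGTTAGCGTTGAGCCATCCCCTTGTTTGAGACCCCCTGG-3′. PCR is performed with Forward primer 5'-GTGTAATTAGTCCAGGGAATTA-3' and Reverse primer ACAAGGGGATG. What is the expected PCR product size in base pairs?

59 bp

Scanning the template, GTGTAATTAGTCCAGGGAATTA occurs at positions 3–24; this primer anneals to the bottom strand there with its 3' end pointing downstream.
The reverse primer's reverse complement is CATCCCCTTGT, which matches the template at positions 51–61.
Amplicon spans positions 3–61: 59 bp.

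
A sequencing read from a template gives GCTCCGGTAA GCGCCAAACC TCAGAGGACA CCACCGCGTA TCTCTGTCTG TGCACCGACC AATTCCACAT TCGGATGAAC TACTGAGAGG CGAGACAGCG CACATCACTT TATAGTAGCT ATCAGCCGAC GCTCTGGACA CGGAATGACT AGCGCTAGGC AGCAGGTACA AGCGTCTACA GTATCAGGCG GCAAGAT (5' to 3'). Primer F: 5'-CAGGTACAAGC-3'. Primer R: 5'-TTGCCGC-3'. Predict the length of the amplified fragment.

32 bp

The forward primer matches the template at positions 163–173.
Taking the reverse complement of TTGCCGC gives GCGGCAA, found at positions 188–194 on the template; the primer anneals here to the top strand with its 3' end pointing upstream.
The product runs from position 163 to position 194, so its length is 194 − 163 + 1 = 32 bp.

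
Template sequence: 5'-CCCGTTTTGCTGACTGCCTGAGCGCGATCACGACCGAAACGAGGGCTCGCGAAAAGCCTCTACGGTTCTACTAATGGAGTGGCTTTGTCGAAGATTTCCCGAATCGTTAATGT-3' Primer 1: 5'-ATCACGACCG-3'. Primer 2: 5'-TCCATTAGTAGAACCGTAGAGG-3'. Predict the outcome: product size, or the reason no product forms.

Primer 1 (ATCACGACCG) matches the top strand at positions 27–36; it acts as a forward primer.
Primer 2's reverse complement is CCTCTACGGTTCTACTAATGGA, matching the top strand at positions 57–78; it acts as a reverse primer.
The 3' ends face each other across positions 27–78, giving a 52 bp product.

Yes — a 52 bp product.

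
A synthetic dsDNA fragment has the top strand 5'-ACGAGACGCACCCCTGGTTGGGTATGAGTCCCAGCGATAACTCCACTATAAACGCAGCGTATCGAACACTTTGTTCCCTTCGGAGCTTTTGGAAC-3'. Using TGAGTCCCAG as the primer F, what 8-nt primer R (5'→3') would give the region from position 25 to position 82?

5'-CGAAGGGA-3'

The product's 3' end on the top strand is position 82.
The reverse primer anneals to the top strand over positions 75–82, i.e. to TCCCTTCG.
Its sequence written 5'→3' is the reverse complement: CGAAGGGA.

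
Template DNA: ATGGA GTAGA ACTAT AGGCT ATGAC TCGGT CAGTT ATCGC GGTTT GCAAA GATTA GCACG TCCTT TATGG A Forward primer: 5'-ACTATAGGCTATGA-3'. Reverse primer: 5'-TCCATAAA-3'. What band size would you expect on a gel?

61 bp

Forward primer ACTATAGGCTATGA is found on the top strand at positions 11–24.
Taking the reverse complement of TCCATAAA gives TTTATGGA, found at positions 64–71 on the template; the primer anneals here to the top strand with its 3' end pointing upstream.
Product length = (reverse-primer end) − (forward-primer start) + 1 = 71 − 11 + 1 = 61 bp.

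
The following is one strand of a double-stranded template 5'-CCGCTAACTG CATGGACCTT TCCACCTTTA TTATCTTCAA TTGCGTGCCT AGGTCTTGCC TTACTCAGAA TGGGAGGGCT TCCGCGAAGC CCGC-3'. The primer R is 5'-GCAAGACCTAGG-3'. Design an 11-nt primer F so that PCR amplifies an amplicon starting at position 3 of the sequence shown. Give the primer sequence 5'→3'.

The reverse primer's reverse complement CCTAGGTCTTGC matches the template at positions 48–59; the product starts at position 3.
The forward primer is identical to the top strand over positions 3–13: GCTAACTGCAT.

5'-GCTAACTGCAT-3'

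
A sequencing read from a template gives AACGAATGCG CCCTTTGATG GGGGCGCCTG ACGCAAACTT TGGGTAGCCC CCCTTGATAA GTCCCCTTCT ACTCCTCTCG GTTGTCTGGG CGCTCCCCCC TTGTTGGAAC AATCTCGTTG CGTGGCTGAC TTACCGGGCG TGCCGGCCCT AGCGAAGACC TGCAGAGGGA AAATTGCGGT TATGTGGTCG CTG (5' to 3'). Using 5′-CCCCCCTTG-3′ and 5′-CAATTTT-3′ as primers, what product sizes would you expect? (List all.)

129 bp, 82 bp

The forward primer CCCCCCTTG matches the top strand at positions 48–56, 95–103.
The reverse primer's reverse complement is AAAATTG, matching at positions 170–176.
Each forward site pairs with the reverse site to give a product ending at position 176: sizes 129, 82 bp.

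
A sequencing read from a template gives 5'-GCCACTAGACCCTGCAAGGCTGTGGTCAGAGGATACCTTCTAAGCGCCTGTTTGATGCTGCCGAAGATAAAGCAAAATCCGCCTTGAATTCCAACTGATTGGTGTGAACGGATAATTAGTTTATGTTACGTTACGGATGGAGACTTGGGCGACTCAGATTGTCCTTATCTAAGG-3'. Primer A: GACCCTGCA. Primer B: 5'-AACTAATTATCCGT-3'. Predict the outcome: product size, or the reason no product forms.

Primer A (GACCCTGCA) matches the top strand at positions 8–16; it acts as a forward primer.
Primer B's reverse complement is ACGGATAATTAGTT, matching the top strand at positions 108–121; it acts as a reverse primer.
The 3' ends face each other across positions 8–121, giving a 114 bp product.

Yes — a 114 bp product.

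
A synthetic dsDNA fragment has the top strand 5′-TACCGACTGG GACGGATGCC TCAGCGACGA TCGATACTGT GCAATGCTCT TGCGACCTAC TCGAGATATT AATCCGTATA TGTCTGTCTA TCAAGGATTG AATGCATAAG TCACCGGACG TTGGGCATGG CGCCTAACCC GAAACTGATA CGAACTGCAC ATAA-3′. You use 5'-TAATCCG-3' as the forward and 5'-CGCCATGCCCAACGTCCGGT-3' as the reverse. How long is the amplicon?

Scanning the template, TAATCCG occurs at positions 70–76; this primer anneals to the bottom strand there with its 3' end pointing downstream.
Taking the reverse complement of CGCCATGCCCAACGTCCGGT gives ACCGGACGTTGGGCATGGCG, found at positions 113–132 on the template; the primer anneals here to the top strand with its 3' end pointing upstream.
Amplicon spans positions 70–132: 63 bp.

63 bp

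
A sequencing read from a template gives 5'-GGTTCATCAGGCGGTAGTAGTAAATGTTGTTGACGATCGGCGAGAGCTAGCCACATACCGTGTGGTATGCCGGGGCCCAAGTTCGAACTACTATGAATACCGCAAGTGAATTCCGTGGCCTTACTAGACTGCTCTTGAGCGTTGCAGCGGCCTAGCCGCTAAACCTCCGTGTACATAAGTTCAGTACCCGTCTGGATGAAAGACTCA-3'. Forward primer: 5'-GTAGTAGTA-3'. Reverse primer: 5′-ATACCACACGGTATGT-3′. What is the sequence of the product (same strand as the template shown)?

5'-GTAGTAGTAAATGTTGTTGACGATCGGCGAGAGCTAGCCACATACCGTGTGGTAT-3'

The forward primer matches the template at positions 14–22.
Reverse complement of the reverse primer: ACATACCGTGTGGTAT. This occurs on the top strand at positions 53–68.
The product is the template from position 14 through 68 (55 bp).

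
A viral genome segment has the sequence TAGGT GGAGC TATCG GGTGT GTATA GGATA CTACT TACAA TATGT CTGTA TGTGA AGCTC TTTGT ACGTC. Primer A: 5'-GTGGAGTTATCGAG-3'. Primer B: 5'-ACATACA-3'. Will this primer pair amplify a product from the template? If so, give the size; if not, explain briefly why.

No product — primer A has no binding site in the template.

Primer A (GTGGAGTTATCGAG) does not match the top strand, and its reverse complement CTCGATAACTCCAC does not match either.
With no annealing site for primer A, no amplification occurs.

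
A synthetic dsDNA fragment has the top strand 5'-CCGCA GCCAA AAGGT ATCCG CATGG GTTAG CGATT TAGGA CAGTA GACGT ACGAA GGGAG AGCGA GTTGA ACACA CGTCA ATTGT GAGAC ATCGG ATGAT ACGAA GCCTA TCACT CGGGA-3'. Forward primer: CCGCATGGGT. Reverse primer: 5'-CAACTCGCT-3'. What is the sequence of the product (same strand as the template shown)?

Forward primer CCGCATGGGT is found on the top strand at positions 18–27.
Taking the reverse complement of CAACTCGCT gives AGCGAGTTG, found at positions 61–69 on the template; the primer anneals here to the top strand with its 3' end pointing upstream.
The product is the template from position 18 through 69 (52 bp).

5'-CCGCATGGGTTAGCGATTTAGGACAGTAGACGTACGAAGGGAGAGCGAGTTG-3'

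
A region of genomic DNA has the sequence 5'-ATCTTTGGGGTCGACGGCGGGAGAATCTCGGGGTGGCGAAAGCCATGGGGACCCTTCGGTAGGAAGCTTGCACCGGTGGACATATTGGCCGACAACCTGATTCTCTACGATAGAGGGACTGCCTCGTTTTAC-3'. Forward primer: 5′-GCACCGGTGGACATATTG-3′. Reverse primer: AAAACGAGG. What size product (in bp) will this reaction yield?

61 bp

Scanning the template, GCACCGGTGGACATATTG occurs at positions 70–87; this primer anneals to the bottom strand there with its 3' end pointing downstream.
Taking the reverse complement of AAAACGAGG gives CCTCGTTTT, found at positions 122–130 on the template; the primer anneals here to the top strand with its 3' end pointing upstream.
Product length = (reverse-primer end) − (forward-primer start) + 1 = 130 − 70 + 1 = 61 bp.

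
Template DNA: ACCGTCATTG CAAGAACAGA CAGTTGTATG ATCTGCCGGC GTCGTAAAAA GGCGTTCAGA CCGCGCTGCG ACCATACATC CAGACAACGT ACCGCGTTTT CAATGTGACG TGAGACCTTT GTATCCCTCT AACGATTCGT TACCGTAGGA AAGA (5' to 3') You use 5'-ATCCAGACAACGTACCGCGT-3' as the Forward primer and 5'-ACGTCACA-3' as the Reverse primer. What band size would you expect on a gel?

Forward primer ATCCAGACAACGTACCGCGT is found on the top strand at positions 78–97.
Taking the reverse complement of ACGTCACA gives TGTGACGT, found at positions 104–111 on the template; the primer anneals here to the top strand with its 3' end pointing upstream.
The product runs from position 78 to position 111, so its length is 111 − 78 + 1 = 34 bp.

34 bp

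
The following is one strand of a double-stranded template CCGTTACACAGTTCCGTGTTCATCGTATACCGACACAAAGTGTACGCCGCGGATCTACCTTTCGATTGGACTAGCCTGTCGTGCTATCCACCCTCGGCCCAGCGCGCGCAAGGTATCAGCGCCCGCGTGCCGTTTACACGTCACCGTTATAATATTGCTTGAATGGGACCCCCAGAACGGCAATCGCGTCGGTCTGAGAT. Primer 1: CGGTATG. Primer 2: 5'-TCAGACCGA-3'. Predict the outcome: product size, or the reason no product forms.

Primer 1 (CGGTATG) does not match the top strand, and its reverse complement CATACCG does not match either.
With no annealing site for primer 1, no amplification occurs.

No product — primer 1 has no binding site in the template.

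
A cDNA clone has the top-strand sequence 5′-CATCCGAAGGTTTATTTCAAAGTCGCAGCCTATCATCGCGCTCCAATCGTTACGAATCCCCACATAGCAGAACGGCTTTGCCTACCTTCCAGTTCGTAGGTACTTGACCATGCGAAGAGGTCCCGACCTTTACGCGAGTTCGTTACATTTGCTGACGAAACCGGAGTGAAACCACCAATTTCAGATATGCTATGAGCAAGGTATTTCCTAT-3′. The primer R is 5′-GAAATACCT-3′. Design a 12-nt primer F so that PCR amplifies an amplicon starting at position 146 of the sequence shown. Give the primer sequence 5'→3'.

5'-CATTTGCTGACG-3'

The reverse primer's reverse complement AGGTATTTC matches the template at positions 199–207; the product starts at position 146.
The forward primer is identical to the top strand over positions 146–157: CATTTGCTGACG.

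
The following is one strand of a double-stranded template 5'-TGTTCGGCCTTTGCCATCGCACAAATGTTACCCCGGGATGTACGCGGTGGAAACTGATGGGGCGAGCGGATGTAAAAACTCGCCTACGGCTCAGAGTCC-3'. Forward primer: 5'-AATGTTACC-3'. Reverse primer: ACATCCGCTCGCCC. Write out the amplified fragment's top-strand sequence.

5'-AATGTTACCCCGGGATGTACGCGGTGGAAACTGATGGGGCGAGCGGATGT-3'

The forward primer matches the template at positions 24–32.
Taking the reverse complement of ACATCCGCTCGCCC gives GGGCGAGCGGATGT, found at positions 60–73 on the template; the primer anneals here to the top strand with its 3' end pointing upstream.
The product is the template from position 24 through 73 (50 bp).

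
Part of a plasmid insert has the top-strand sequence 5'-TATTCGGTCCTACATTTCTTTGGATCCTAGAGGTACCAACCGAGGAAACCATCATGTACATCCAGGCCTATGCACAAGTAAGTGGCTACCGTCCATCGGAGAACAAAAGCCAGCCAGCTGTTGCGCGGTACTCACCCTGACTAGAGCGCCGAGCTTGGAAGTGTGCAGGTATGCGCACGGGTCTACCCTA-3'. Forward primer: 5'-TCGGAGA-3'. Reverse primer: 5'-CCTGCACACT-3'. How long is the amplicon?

The forward primer matches the template at positions 96–102.
Reverse complement of the reverse primer: AGTGTGCAGG. This occurs on the top strand at positions 160–169.
Amplicon spans positions 96–169: 74 bp.

74 bp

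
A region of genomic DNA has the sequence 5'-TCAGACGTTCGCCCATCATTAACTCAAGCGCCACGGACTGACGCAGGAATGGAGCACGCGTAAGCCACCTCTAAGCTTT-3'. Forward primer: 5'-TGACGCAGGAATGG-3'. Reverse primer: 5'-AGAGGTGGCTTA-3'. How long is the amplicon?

34 bp

Forward primer TGACGCAGGAATGG is found on the top strand at positions 39–52.
Reverse complement of the reverse primer: TAAGCCACCTCT. This occurs on the top strand at positions 61–72.
Product length = (reverse-primer end) − (forward-primer start) + 1 = 72 − 39 + 1 = 34 bp.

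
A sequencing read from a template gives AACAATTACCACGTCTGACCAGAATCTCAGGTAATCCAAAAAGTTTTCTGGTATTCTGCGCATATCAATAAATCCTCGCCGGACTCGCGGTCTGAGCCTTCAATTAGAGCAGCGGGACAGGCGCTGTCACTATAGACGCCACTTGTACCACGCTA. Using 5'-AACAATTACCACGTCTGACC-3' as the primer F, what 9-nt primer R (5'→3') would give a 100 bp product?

5'-AAGGCTCAG-3'

The forward primer binds at positions 1–20, so a 100 bp product ends at position 1 + 100 − 1 = 100.
The reverse primer anneals to the top strand over positions 92–100, i.e. to CTGAGCCTT.
Its sequence written 5'→3' is the reverse complement: AAGGCTCAG.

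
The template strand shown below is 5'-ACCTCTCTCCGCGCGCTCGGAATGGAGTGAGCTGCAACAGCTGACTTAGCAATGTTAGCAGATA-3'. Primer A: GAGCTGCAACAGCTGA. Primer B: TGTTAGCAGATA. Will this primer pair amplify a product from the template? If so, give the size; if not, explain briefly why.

Primer A (GAGCTGCAACAGCTGA) matches the top strand at positions 29–44 (3' end points downstream).
Primer B (TGTTAGCAGATA) also matches the top strand directly, at positions 53–64 — its reverse complement TATCTGCTAACA is not present.
Both primers anneal to the bottom strand with 3' ends pointing the same way, so neither can prime synthesis back toward the other.

No product — both primers anneal to the same strand and extend in the same direction.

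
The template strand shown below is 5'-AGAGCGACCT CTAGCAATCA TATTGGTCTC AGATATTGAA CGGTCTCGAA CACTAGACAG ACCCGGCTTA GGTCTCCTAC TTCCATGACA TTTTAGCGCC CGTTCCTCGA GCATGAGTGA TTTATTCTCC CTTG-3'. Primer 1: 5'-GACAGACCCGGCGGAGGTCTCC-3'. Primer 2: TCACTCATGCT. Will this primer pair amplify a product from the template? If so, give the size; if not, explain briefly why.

Primer 1 (GACAGACCCGGCGGAGGTCTCC) does not match the top strand, and its reverse complement GGAGACCTCCGCCGGGTCTGTC does not match either.
With no annealing site for primer 1, no amplification occurs.

No product — primer 1 has no binding site in the template.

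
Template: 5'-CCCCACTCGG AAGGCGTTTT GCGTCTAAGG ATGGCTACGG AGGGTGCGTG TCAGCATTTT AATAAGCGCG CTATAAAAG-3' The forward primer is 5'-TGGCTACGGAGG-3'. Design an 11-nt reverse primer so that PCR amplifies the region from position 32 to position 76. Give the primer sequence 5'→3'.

The product's 3' end on the top strand is position 76.
The reverse primer anneals to the top strand over positions 66–76, i.e. to GCGCGCTATAA.
Its sequence written 5'→3' is the reverse complement: TTATAGCGCGC.

5'-TTATAGCGCGC-3'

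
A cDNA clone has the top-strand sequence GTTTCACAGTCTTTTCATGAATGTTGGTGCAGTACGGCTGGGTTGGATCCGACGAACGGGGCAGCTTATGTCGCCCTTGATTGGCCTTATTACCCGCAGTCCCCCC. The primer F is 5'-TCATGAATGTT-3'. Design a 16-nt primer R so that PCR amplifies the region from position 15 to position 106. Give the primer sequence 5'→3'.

The product's 3' end on the top strand is position 106.
The reverse primer anneals to the top strand over positions 91–106, i.e. to TACCCGCAGTCCCCCC.
Its sequence written 5'→3' is the reverse complement: GGGGGGACTGCGGGTA.

5'-GGGGGGACTGCGGGTA-3'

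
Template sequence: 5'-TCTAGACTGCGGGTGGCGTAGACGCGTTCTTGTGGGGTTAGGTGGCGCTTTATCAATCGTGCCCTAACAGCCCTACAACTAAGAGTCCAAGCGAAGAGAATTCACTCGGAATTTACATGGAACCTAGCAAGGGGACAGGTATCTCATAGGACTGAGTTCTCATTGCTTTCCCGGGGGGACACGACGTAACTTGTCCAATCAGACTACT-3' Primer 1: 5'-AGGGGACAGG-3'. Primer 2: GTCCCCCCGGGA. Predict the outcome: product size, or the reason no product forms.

Primer 1 (AGGGGACAGG) matches the top strand at positions 130–139; it acts as a forward primer.
Primer 2's reverse complement is TCCCGGGGGGAC, matching the top strand at positions 169–180; it acts as a reverse primer.
The 3' ends face each other across positions 130–180, giving a 51 bp product.

Yes — a 51 bp product.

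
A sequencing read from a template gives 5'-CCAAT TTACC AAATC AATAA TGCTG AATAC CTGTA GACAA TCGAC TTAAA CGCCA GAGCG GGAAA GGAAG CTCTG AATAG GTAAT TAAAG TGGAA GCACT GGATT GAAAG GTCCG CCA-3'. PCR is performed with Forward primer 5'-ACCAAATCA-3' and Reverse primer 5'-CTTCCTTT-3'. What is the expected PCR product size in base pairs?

63 bp

Scanning the template, ACCAAATCA occurs at positions 8–16; this primer anneals to the bottom strand there with its 3' end pointing downstream.
Reverse complement of the reverse primer: AAAGGAAG. This occurs on the top strand at positions 63–70.
Product length = (reverse-primer end) − (forward-primer start) + 1 = 70 − 8 + 1 = 63 bp.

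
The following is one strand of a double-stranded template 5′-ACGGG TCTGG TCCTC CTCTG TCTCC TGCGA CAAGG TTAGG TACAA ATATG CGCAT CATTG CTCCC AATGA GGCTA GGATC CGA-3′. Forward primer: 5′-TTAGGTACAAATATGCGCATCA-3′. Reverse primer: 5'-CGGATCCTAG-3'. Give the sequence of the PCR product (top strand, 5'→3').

Forward primer TTAGGTACAAATATGCGCATCA is found on the top strand at positions 36–57.
The reverse primer's reverse complement is CTAGGATCCG, which matches the template at positions 73–82.
The product is the template from position 36 through 82 (47 bp).

5'-TTAGGTACAAATATGCGCATCATTGCTCCCAATGAGGCTAGGATCCG-3'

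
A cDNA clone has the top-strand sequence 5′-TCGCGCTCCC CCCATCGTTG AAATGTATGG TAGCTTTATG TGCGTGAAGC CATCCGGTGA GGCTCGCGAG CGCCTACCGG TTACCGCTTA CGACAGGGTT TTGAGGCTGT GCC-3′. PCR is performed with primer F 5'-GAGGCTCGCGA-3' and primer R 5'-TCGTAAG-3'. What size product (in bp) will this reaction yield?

35 bp

Forward primer GAGGCTCGCGA is found on the top strand at positions 59–69.
The reverse primer's reverse complement is CTTACGA, which matches the template at positions 87–93.
The product runs from position 59 to position 93, so its length is 93 − 59 + 1 = 35 bp.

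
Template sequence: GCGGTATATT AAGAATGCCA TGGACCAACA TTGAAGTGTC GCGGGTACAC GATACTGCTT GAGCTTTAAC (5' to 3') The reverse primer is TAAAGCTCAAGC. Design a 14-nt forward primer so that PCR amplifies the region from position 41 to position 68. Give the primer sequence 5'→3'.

The reverse primer's reverse complement GCTTGAGCTTTA matches the template at positions 57–68; the product starts at position 41.
The forward primer is identical to the top strand over positions 41–54: GCGGGTACACGATA.

5'-GCGGGTACACGATA-3'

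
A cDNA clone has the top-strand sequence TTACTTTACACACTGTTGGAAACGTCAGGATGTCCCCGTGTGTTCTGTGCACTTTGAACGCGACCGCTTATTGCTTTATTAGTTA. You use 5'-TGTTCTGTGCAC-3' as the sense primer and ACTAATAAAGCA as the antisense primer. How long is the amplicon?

The forward primer matches the template at positions 41–52.
Taking the reverse complement of ACTAATAAAGCA gives TGCTTTATTAGT, found at positions 72–83 on the template; the primer anneals here to the top strand with its 3' end pointing upstream.
Amplicon spans positions 41–83: 43 bp.

43 bp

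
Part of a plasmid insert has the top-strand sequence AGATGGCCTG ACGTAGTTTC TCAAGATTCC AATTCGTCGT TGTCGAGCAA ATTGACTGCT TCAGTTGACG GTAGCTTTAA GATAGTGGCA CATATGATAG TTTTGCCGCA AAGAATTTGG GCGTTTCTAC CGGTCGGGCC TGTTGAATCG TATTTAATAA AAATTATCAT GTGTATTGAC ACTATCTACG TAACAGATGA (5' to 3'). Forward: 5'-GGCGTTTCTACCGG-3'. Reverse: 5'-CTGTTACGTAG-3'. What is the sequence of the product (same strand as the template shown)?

Forward primer GGCGTTTCTACCGG is found on the top strand at positions 120–133.
Taking the reverse complement of CTGTTACGTAG gives CTACGTAACAG, found at positions 186–196 on the template; the primer anneals here to the top strand with its 3' end pointing upstream.
The product is the template from position 120 through 196 (77 bp).

5'-GGCGTTTCTACCGGTCGGGCCTGTTGAATCGTATTTAATAAAAATTATCATGTGTATTGACACTATCTACGTAACAG-3'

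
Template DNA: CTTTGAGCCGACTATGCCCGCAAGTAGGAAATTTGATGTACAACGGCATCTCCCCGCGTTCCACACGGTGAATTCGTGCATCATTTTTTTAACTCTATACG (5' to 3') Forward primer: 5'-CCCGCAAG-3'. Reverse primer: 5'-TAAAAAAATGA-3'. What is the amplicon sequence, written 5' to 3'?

Scanning the template, CCCGCAAG occurs at positions 17–24; this primer anneals to the bottom strand there with its 3' end pointing downstream.
Taking the reverse complement of TAAAAAAATGA gives TCATTTTTTTA, found at positions 81–91 on the template; the primer anneals here to the top strand with its 3' end pointing upstream.
The product is the template from position 17 through 91 (75 bp).

5'-CCCGCAAGTAGGAAATTTGATGTACAACGGCATCTCCCCGCGTTCCACACGGTGAATTCGTGCATCATTTTTTTA-3'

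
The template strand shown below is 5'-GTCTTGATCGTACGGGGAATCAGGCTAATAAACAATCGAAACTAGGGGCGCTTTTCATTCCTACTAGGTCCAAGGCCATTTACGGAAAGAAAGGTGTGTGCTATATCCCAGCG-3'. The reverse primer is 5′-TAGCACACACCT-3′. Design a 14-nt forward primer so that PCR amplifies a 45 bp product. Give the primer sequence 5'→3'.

5'-TCCTACTAGGTCCA-3'

The reverse primer's reverse complement AGGTGTGTGCTA matches the template at positions 92–103, so the product ends at position 103.
A 45 bp product then starts at position 103 − 45 + 1 = 59.
The forward primer is identical to the top strand there: TCCTACTAGGTCCA.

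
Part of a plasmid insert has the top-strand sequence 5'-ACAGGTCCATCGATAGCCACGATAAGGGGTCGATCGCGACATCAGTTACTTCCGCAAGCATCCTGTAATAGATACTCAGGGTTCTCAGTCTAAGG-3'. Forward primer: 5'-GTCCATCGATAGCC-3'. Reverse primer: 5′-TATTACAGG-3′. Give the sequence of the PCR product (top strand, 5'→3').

5'-GTCCATCGATAGCCACGATAAGGGGTCGATCGCGACATCAGTTACTTCCGCAAGCATCCTGTAATA-3'

Scanning the template, GTCCATCGATAGCC occurs at positions 5–18; this primer anneals to the bottom strand there with its 3' end pointing downstream.
Reverse complement of the reverse primer: CCTGTAATA. This occurs on the top strand at positions 62–70.
The product is the template from position 5 through 70 (66 bp).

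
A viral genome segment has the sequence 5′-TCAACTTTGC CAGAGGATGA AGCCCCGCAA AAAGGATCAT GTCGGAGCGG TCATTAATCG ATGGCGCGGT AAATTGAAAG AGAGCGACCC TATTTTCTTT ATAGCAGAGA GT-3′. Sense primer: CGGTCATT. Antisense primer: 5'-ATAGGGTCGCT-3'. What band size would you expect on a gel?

Forward primer CGGTCATT is found on the top strand at positions 48–55.
Taking the reverse complement of ATAGGGTCGCT gives AGCGACCCTAT, found at positions 83–93 on the template; the primer anneals here to the top strand with its 3' end pointing upstream.
Product length = (reverse-primer end) − (forward-primer start) + 1 = 93 − 48 + 1 = 46 bp.

46 bp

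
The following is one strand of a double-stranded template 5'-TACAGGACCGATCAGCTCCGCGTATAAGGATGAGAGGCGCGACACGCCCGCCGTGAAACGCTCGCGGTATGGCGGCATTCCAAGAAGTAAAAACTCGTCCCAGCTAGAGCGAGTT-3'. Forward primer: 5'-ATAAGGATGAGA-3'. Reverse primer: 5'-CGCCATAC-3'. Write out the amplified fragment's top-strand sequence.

Forward primer ATAAGGATGAGA is found on the top strand at positions 24–35.
Reverse complement of the reverse primer: GTATGGCG. This occurs on the top strand at positions 67–74.
The product is the template from position 24 through 74 (51 bp).

5'-ATAAGGATGAGAGGCGCGACACGCCCGCCGTGAAACGCTCGCGGTATGGCG-3'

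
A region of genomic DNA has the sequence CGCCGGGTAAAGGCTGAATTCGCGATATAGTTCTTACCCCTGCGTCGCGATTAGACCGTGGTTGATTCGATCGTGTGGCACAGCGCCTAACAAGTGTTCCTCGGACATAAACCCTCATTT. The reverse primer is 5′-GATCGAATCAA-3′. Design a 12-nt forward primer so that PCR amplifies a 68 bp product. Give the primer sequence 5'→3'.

The reverse primer's reverse complement TTGATTCGATC matches the template at positions 62–72, so the product ends at position 72.
A 68 bp product then starts at position 72 − 68 + 1 = 5.
The forward primer is identical to the top strand there: GGGTAAAGGCTG.

5'-GGGTAAAGGCTG-3'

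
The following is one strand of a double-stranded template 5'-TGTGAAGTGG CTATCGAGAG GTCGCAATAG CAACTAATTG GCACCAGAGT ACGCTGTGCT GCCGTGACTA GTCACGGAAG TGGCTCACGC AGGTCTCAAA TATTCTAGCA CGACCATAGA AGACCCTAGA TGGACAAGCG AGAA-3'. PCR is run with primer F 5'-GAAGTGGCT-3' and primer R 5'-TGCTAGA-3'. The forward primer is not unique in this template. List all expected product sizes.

107 bp, 34 bp

The forward primer GAAGTGGCT matches the top strand at positions 4–12, 77–85.
The reverse primer's reverse complement is TCTAGCA, matching at positions 104–110.
Each forward site pairs with the reverse site to give a product ending at position 110: sizes 107, 34 bp.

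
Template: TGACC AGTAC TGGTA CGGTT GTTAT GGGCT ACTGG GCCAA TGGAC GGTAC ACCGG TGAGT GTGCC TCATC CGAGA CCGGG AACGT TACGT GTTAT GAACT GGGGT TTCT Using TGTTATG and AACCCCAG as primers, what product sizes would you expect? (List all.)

The forward primer TGTTATG matches the top strand at positions 20–26, 90–96.
The reverse primer's reverse complement is CTGGGGTT, matching at positions 99–106.
Each forward site pairs with the reverse site to give a product ending at position 106: sizes 87, 17 bp.

87 bp, 17 bp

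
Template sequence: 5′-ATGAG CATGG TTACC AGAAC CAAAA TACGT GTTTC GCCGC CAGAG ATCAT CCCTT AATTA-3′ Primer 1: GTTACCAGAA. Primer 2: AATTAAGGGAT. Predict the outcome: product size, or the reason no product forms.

Primer 1 (GTTACCAGAA) matches the top strand at positions 10–19; it acts as a forward primer.
Primer 2's reverse complement is ATCCCTTAATT, matching the top strand at positions 49–59; it acts as a reverse primer.
The 3' ends face each other across positions 10–59, giving a 50 bp product.

Yes — a 50 bp product.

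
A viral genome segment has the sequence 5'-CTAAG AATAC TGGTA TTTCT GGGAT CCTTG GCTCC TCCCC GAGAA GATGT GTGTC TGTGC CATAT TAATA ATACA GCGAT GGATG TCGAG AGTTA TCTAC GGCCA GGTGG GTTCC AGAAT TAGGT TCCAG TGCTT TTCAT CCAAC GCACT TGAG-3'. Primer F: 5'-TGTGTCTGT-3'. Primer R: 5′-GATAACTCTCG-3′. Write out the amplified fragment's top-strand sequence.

5'-TGTGTCTGTGCCATATTAATAATACAGCGATGGATGTCGAGAGTTATC-3'

Forward primer TGTGTCTGT is found on the top strand at positions 50–58.
Taking the reverse complement of GATAACTCTCG gives CGAGAGTTATC, found at positions 87–97 on the template; the primer anneals here to the top strand with its 3' end pointing upstream.
The product is the template from position 50 through 97 (48 bp).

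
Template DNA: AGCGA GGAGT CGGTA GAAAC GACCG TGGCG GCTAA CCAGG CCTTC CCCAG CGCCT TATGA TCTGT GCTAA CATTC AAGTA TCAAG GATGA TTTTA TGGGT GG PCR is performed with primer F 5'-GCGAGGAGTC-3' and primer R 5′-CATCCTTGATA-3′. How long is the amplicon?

88 bp

The forward primer matches the template at positions 2–11.
Taking the reverse complement of CATCCTTGATA gives TATCAAGGATG, found at positions 79–89 on the template; the primer anneals here to the top strand with its 3' end pointing upstream.
Amplicon spans positions 2–89: 88 bp.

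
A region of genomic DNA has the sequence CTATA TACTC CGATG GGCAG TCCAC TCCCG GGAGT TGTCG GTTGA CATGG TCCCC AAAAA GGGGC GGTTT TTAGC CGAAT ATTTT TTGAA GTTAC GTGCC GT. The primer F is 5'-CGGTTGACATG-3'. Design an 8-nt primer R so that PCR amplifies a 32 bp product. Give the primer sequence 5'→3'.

5'-AAACCGCC-3'

The forward primer binds at positions 39–49, so a 32 bp product ends at position 39 + 32 − 1 = 70.
The reverse primer anneals to the top strand over positions 63–70, i.e. to GGCGGTTT.
Its sequence written 5'→3' is the reverse complement: AAACCGCC.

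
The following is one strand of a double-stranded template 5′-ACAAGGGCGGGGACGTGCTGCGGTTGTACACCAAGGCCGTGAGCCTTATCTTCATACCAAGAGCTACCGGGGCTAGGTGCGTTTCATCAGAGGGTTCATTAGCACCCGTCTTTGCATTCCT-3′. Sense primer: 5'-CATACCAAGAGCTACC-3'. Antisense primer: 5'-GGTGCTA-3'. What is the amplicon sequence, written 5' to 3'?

5'-CATACCAAGAGCTACCGGGGCTAGGTGCGTTTCATCAGAGGGTTCATTAGCACC-3'

Forward primer CATACCAAGAGCTACC is found on the top strand at positions 53–68.
Reverse complement of the reverse primer: TAGCACC. This occurs on the top strand at positions 100–106.
The product is the template from position 53 through 106 (54 bp).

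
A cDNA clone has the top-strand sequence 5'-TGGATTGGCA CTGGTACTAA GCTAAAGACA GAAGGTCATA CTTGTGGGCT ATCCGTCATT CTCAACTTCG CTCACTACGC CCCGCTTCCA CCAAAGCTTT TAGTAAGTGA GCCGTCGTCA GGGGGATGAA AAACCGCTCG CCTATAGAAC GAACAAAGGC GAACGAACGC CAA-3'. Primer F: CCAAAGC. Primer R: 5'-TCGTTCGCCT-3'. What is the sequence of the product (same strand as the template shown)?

5'-CCAAAGCTTTTAGTAAGTGAGCCGTCGTCAGGGGGATGAAAAACCGCTCGCCTATAGAACGAACAAAGGCGAACGA-3'

Forward primer CCAAAGC is found on the top strand at positions 91–97.
The reverse primer's reverse complement is AGGCGAACGA, which matches the template at positions 157–166.
The product is the template from position 91 through 166 (76 bp).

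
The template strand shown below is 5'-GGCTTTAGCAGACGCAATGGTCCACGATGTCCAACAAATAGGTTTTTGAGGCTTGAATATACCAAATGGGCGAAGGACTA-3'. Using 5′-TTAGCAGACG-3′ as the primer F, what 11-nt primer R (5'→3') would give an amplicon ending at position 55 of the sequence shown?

5'-CAAGCCTCAAA-3'

The forward primer binds at positions 5–14; the product's 3' end on the top strand is position 55.
The reverse primer anneals to the top strand over positions 45–55, i.e. to TTTGAGGCTTG.
Its sequence written 5'→3' is the reverse complement: CAAGCCTCAAA.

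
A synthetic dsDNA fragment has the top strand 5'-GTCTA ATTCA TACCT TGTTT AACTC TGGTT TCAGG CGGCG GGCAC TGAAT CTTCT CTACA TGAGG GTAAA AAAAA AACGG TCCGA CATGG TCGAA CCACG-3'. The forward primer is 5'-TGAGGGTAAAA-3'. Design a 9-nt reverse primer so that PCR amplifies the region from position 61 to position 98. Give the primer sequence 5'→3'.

5'-TGGTTCGAC-3'

The product's 3' end on the top strand is position 98.
The reverse primer anneals to the top strand over positions 90–98, i.e. to GTCGAACCA.
Its sequence written 5'→3' is the reverse complement: TGGTTCGAC.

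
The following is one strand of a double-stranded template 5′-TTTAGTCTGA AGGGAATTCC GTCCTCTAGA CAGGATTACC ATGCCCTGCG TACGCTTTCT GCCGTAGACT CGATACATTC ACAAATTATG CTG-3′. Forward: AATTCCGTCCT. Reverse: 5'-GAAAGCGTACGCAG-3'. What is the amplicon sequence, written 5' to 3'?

5'-AATTCCGTCCTCTAGACAGGATTACCATGCCCTGCGTACGCTTTC-3'

Scanning the template, AATTCCGTCCT occurs at positions 15–25; this primer anneals to the bottom strand there with its 3' end pointing downstream.
The reverse primer's reverse complement is CTGCGTACGCTTTC, which matches the template at positions 46–59.
The product is the template from position 15 through 59 (45 bp).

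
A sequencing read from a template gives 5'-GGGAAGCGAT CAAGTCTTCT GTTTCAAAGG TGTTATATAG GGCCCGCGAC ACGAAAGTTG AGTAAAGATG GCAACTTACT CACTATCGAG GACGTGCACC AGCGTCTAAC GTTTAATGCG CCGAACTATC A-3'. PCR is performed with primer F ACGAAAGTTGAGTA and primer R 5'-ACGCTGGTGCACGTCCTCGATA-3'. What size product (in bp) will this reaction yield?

The forward primer matches the template at positions 51–64.
The reverse primer's reverse complement is TATCGAGGACGTGCACCAGCGT, which matches the template at positions 84–105.
Amplicon spans positions 51–105: 55 bp.

55 bp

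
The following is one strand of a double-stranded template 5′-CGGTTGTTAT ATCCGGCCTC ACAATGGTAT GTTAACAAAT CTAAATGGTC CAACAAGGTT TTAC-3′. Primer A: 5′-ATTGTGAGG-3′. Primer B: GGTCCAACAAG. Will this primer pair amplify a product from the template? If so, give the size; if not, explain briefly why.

Primer A (ATTGTGAGG) has reverse complement CCTCACAAT, which matches the top strand at positions 17–25; primer A anneals to the top strand there with its 3' end pointing upstream toward position 17.
Primer B (GGTCCAACAAG) matches the top strand directly at positions 47–57; it anneals to the bottom strand with its 3' end pointing downstream toward position 57.
The 3' ends diverge (primer A extends toward position 1, primer B toward position 64), so the primers never converge on a shared product.

No product — the primers' 3' ends point away from each other.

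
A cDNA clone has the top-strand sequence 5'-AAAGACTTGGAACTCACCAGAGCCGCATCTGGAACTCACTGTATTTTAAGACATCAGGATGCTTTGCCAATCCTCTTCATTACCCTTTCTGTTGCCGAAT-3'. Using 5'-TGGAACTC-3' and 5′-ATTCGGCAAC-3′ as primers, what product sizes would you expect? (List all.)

The forward primer TGGAACTC matches the top strand at positions 8–15, 30–37.
The reverse primer's reverse complement is GTTGCCGAAT, matching at positions 91–100.
Each forward site pairs with the reverse site to give a product ending at position 100: sizes 93, 71 bp.

93 bp, 71 bp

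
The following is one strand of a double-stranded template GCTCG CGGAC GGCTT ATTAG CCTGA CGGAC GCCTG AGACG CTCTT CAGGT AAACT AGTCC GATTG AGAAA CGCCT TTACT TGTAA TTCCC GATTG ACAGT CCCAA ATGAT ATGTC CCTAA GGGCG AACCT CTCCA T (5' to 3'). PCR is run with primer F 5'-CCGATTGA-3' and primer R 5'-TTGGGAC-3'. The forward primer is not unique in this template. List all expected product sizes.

The forward primer CCGATTGA matches the top strand at positions 59–66, 89–96.
The reverse primer's reverse complement is GTCCCAA, matching at positions 99–105.
Each forward site pairs with the reverse site to give a product ending at position 105: sizes 47, 17 bp.

47 bp, 17 bp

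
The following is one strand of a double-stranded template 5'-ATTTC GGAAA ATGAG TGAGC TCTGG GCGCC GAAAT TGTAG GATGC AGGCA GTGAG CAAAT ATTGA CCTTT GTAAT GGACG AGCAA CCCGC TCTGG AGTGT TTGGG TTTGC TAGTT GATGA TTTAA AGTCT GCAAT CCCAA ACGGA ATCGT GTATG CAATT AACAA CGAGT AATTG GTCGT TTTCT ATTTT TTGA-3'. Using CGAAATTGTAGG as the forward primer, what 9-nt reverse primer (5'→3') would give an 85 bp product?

5'-ACTAGCAAA-3'

The forward primer binds at positions 30–41, so an 85 bp product ends at position 30 + 85 − 1 = 114.
The reverse primer anneals to the top strand over positions 106–114, i.e. to TTTGCTAGT.
Its sequence written 5'→3' is the reverse complement: ACTAGCAAA.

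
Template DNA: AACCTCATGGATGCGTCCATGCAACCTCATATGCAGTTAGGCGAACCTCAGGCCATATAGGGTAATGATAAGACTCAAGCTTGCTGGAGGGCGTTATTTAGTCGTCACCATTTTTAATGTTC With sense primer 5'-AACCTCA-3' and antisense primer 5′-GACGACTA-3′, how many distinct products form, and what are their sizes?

The forward primer AACCTCA matches the top strand at positions 1–7, 23–29, 44–50.
The reverse primer's reverse complement is TAGTCGTC, matching at positions 99–106.
Each forward site pairs with the reverse site to give a product ending at position 106: sizes 106, 84, 63 bp.

Three products: 106 bp, 84 bp, 63 bp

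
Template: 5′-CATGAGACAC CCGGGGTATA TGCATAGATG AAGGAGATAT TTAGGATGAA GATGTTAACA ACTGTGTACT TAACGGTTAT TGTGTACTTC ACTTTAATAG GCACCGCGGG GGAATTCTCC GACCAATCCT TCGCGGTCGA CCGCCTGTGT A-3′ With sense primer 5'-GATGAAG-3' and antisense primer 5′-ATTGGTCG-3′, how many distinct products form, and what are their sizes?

Two products: 101 bp, 83 bp

The forward primer GATGAAG matches the top strand at positions 27–33, 45–51.
The reverse primer's reverse complement is CGACCAAT, matching at positions 120–127.
Each forward site pairs with the reverse site to give a product ending at position 127: sizes 101, 83 bp.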